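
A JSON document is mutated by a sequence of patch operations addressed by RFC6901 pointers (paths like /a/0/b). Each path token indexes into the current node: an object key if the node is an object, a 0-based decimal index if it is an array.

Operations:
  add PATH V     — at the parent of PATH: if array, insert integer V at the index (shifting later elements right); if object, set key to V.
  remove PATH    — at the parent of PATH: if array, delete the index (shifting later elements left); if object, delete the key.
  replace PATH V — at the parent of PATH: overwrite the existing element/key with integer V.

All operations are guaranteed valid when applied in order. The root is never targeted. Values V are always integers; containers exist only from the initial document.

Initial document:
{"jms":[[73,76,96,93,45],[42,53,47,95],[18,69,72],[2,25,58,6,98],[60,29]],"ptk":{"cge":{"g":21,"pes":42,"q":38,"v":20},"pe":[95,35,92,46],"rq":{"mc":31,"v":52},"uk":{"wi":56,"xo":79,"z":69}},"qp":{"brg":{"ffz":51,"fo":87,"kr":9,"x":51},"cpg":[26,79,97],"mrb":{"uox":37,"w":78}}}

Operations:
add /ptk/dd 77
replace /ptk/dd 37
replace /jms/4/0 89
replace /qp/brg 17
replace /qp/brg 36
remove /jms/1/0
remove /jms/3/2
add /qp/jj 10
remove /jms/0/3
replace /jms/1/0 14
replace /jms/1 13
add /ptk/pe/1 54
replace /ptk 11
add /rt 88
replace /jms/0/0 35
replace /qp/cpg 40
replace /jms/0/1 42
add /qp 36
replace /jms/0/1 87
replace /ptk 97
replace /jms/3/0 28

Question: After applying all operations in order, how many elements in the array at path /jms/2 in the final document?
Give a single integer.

After op 1 (add /ptk/dd 77): {"jms":[[73,76,96,93,45],[42,53,47,95],[18,69,72],[2,25,58,6,98],[60,29]],"ptk":{"cge":{"g":21,"pes":42,"q":38,"v":20},"dd":77,"pe":[95,35,92,46],"rq":{"mc":31,"v":52},"uk":{"wi":56,"xo":79,"z":69}},"qp":{"brg":{"ffz":51,"fo":87,"kr":9,"x":51},"cpg":[26,79,97],"mrb":{"uox":37,"w":78}}}
After op 2 (replace /ptk/dd 37): {"jms":[[73,76,96,93,45],[42,53,47,95],[18,69,72],[2,25,58,6,98],[60,29]],"ptk":{"cge":{"g":21,"pes":42,"q":38,"v":20},"dd":37,"pe":[95,35,92,46],"rq":{"mc":31,"v":52},"uk":{"wi":56,"xo":79,"z":69}},"qp":{"brg":{"ffz":51,"fo":87,"kr":9,"x":51},"cpg":[26,79,97],"mrb":{"uox":37,"w":78}}}
After op 3 (replace /jms/4/0 89): {"jms":[[73,76,96,93,45],[42,53,47,95],[18,69,72],[2,25,58,6,98],[89,29]],"ptk":{"cge":{"g":21,"pes":42,"q":38,"v":20},"dd":37,"pe":[95,35,92,46],"rq":{"mc":31,"v":52},"uk":{"wi":56,"xo":79,"z":69}},"qp":{"brg":{"ffz":51,"fo":87,"kr":9,"x":51},"cpg":[26,79,97],"mrb":{"uox":37,"w":78}}}
After op 4 (replace /qp/brg 17): {"jms":[[73,76,96,93,45],[42,53,47,95],[18,69,72],[2,25,58,6,98],[89,29]],"ptk":{"cge":{"g":21,"pes":42,"q":38,"v":20},"dd":37,"pe":[95,35,92,46],"rq":{"mc":31,"v":52},"uk":{"wi":56,"xo":79,"z":69}},"qp":{"brg":17,"cpg":[26,79,97],"mrb":{"uox":37,"w":78}}}
After op 5 (replace /qp/brg 36): {"jms":[[73,76,96,93,45],[42,53,47,95],[18,69,72],[2,25,58,6,98],[89,29]],"ptk":{"cge":{"g":21,"pes":42,"q":38,"v":20},"dd":37,"pe":[95,35,92,46],"rq":{"mc":31,"v":52},"uk":{"wi":56,"xo":79,"z":69}},"qp":{"brg":36,"cpg":[26,79,97],"mrb":{"uox":37,"w":78}}}
After op 6 (remove /jms/1/0): {"jms":[[73,76,96,93,45],[53,47,95],[18,69,72],[2,25,58,6,98],[89,29]],"ptk":{"cge":{"g":21,"pes":42,"q":38,"v":20},"dd":37,"pe":[95,35,92,46],"rq":{"mc":31,"v":52},"uk":{"wi":56,"xo":79,"z":69}},"qp":{"brg":36,"cpg":[26,79,97],"mrb":{"uox":37,"w":78}}}
After op 7 (remove /jms/3/2): {"jms":[[73,76,96,93,45],[53,47,95],[18,69,72],[2,25,6,98],[89,29]],"ptk":{"cge":{"g":21,"pes":42,"q":38,"v":20},"dd":37,"pe":[95,35,92,46],"rq":{"mc":31,"v":52},"uk":{"wi":56,"xo":79,"z":69}},"qp":{"brg":36,"cpg":[26,79,97],"mrb":{"uox":37,"w":78}}}
After op 8 (add /qp/jj 10): {"jms":[[73,76,96,93,45],[53,47,95],[18,69,72],[2,25,6,98],[89,29]],"ptk":{"cge":{"g":21,"pes":42,"q":38,"v":20},"dd":37,"pe":[95,35,92,46],"rq":{"mc":31,"v":52},"uk":{"wi":56,"xo":79,"z":69}},"qp":{"brg":36,"cpg":[26,79,97],"jj":10,"mrb":{"uox":37,"w":78}}}
After op 9 (remove /jms/0/3): {"jms":[[73,76,96,45],[53,47,95],[18,69,72],[2,25,6,98],[89,29]],"ptk":{"cge":{"g":21,"pes":42,"q":38,"v":20},"dd":37,"pe":[95,35,92,46],"rq":{"mc":31,"v":52},"uk":{"wi":56,"xo":79,"z":69}},"qp":{"brg":36,"cpg":[26,79,97],"jj":10,"mrb":{"uox":37,"w":78}}}
After op 10 (replace /jms/1/0 14): {"jms":[[73,76,96,45],[14,47,95],[18,69,72],[2,25,6,98],[89,29]],"ptk":{"cge":{"g":21,"pes":42,"q":38,"v":20},"dd":37,"pe":[95,35,92,46],"rq":{"mc":31,"v":52},"uk":{"wi":56,"xo":79,"z":69}},"qp":{"brg":36,"cpg":[26,79,97],"jj":10,"mrb":{"uox":37,"w":78}}}
After op 11 (replace /jms/1 13): {"jms":[[73,76,96,45],13,[18,69,72],[2,25,6,98],[89,29]],"ptk":{"cge":{"g":21,"pes":42,"q":38,"v":20},"dd":37,"pe":[95,35,92,46],"rq":{"mc":31,"v":52},"uk":{"wi":56,"xo":79,"z":69}},"qp":{"brg":36,"cpg":[26,79,97],"jj":10,"mrb":{"uox":37,"w":78}}}
After op 12 (add /ptk/pe/1 54): {"jms":[[73,76,96,45],13,[18,69,72],[2,25,6,98],[89,29]],"ptk":{"cge":{"g":21,"pes":42,"q":38,"v":20},"dd":37,"pe":[95,54,35,92,46],"rq":{"mc":31,"v":52},"uk":{"wi":56,"xo":79,"z":69}},"qp":{"brg":36,"cpg":[26,79,97],"jj":10,"mrb":{"uox":37,"w":78}}}
After op 13 (replace /ptk 11): {"jms":[[73,76,96,45],13,[18,69,72],[2,25,6,98],[89,29]],"ptk":11,"qp":{"brg":36,"cpg":[26,79,97],"jj":10,"mrb":{"uox":37,"w":78}}}
After op 14 (add /rt 88): {"jms":[[73,76,96,45],13,[18,69,72],[2,25,6,98],[89,29]],"ptk":11,"qp":{"brg":36,"cpg":[26,79,97],"jj":10,"mrb":{"uox":37,"w":78}},"rt":88}
After op 15 (replace /jms/0/0 35): {"jms":[[35,76,96,45],13,[18,69,72],[2,25,6,98],[89,29]],"ptk":11,"qp":{"brg":36,"cpg":[26,79,97],"jj":10,"mrb":{"uox":37,"w":78}},"rt":88}
After op 16 (replace /qp/cpg 40): {"jms":[[35,76,96,45],13,[18,69,72],[2,25,6,98],[89,29]],"ptk":11,"qp":{"brg":36,"cpg":40,"jj":10,"mrb":{"uox":37,"w":78}},"rt":88}
After op 17 (replace /jms/0/1 42): {"jms":[[35,42,96,45],13,[18,69,72],[2,25,6,98],[89,29]],"ptk":11,"qp":{"brg":36,"cpg":40,"jj":10,"mrb":{"uox":37,"w":78}},"rt":88}
After op 18 (add /qp 36): {"jms":[[35,42,96,45],13,[18,69,72],[2,25,6,98],[89,29]],"ptk":11,"qp":36,"rt":88}
After op 19 (replace /jms/0/1 87): {"jms":[[35,87,96,45],13,[18,69,72],[2,25,6,98],[89,29]],"ptk":11,"qp":36,"rt":88}
After op 20 (replace /ptk 97): {"jms":[[35,87,96,45],13,[18,69,72],[2,25,6,98],[89,29]],"ptk":97,"qp":36,"rt":88}
After op 21 (replace /jms/3/0 28): {"jms":[[35,87,96,45],13,[18,69,72],[28,25,6,98],[89,29]],"ptk":97,"qp":36,"rt":88}
Size at path /jms/2: 3

Answer: 3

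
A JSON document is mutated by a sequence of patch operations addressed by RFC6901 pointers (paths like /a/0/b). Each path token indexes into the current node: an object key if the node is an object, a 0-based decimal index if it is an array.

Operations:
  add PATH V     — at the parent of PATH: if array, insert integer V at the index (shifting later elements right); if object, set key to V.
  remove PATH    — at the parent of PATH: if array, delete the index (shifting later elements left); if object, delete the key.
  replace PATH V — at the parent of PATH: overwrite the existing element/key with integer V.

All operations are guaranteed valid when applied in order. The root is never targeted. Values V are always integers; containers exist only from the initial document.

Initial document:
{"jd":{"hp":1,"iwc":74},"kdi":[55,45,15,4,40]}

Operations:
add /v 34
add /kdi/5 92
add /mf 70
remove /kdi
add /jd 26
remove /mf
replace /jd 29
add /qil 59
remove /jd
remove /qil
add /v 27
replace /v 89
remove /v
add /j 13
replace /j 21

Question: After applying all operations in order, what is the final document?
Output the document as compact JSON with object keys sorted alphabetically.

After op 1 (add /v 34): {"jd":{"hp":1,"iwc":74},"kdi":[55,45,15,4,40],"v":34}
After op 2 (add /kdi/5 92): {"jd":{"hp":1,"iwc":74},"kdi":[55,45,15,4,40,92],"v":34}
After op 3 (add /mf 70): {"jd":{"hp":1,"iwc":74},"kdi":[55,45,15,4,40,92],"mf":70,"v":34}
After op 4 (remove /kdi): {"jd":{"hp":1,"iwc":74},"mf":70,"v":34}
After op 5 (add /jd 26): {"jd":26,"mf":70,"v":34}
After op 6 (remove /mf): {"jd":26,"v":34}
After op 7 (replace /jd 29): {"jd":29,"v":34}
After op 8 (add /qil 59): {"jd":29,"qil":59,"v":34}
After op 9 (remove /jd): {"qil":59,"v":34}
After op 10 (remove /qil): {"v":34}
After op 11 (add /v 27): {"v":27}
After op 12 (replace /v 89): {"v":89}
After op 13 (remove /v): {}
After op 14 (add /j 13): {"j":13}
After op 15 (replace /j 21): {"j":21}

Answer: {"j":21}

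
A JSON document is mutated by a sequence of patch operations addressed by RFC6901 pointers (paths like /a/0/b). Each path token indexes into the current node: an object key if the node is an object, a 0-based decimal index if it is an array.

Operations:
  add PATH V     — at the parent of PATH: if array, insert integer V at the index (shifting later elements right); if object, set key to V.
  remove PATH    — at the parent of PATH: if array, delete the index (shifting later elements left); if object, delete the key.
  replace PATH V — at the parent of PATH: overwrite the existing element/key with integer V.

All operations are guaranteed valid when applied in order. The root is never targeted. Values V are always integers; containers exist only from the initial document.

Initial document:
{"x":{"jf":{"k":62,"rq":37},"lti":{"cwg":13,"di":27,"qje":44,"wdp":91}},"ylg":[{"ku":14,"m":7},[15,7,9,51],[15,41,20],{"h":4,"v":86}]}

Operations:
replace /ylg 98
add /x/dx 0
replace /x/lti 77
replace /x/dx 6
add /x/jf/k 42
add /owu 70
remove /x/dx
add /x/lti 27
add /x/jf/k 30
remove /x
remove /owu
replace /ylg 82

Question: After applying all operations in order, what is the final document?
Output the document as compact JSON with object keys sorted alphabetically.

Answer: {"ylg":82}

Derivation:
After op 1 (replace /ylg 98): {"x":{"jf":{"k":62,"rq":37},"lti":{"cwg":13,"di":27,"qje":44,"wdp":91}},"ylg":98}
After op 2 (add /x/dx 0): {"x":{"dx":0,"jf":{"k":62,"rq":37},"lti":{"cwg":13,"di":27,"qje":44,"wdp":91}},"ylg":98}
After op 3 (replace /x/lti 77): {"x":{"dx":0,"jf":{"k":62,"rq":37},"lti":77},"ylg":98}
After op 4 (replace /x/dx 6): {"x":{"dx":6,"jf":{"k":62,"rq":37},"lti":77},"ylg":98}
After op 5 (add /x/jf/k 42): {"x":{"dx":6,"jf":{"k":42,"rq":37},"lti":77},"ylg":98}
After op 6 (add /owu 70): {"owu":70,"x":{"dx":6,"jf":{"k":42,"rq":37},"lti":77},"ylg":98}
After op 7 (remove /x/dx): {"owu":70,"x":{"jf":{"k":42,"rq":37},"lti":77},"ylg":98}
After op 8 (add /x/lti 27): {"owu":70,"x":{"jf":{"k":42,"rq":37},"lti":27},"ylg":98}
After op 9 (add /x/jf/k 30): {"owu":70,"x":{"jf":{"k":30,"rq":37},"lti":27},"ylg":98}
After op 10 (remove /x): {"owu":70,"ylg":98}
After op 11 (remove /owu): {"ylg":98}
After op 12 (replace /ylg 82): {"ylg":82}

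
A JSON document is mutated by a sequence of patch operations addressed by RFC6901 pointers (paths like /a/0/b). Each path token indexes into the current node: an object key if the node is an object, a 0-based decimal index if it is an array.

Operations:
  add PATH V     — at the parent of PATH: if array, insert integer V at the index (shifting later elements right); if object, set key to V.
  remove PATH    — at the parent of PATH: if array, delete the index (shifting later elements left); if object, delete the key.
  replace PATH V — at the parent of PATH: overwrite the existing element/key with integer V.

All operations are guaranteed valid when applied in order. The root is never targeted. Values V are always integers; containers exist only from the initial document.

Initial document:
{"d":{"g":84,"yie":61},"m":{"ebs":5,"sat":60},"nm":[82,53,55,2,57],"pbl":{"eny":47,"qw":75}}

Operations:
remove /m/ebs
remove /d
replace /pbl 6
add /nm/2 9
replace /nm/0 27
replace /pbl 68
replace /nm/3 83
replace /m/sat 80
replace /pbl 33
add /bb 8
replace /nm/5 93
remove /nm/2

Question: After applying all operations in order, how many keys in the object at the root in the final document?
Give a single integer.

Answer: 4

Derivation:
After op 1 (remove /m/ebs): {"d":{"g":84,"yie":61},"m":{"sat":60},"nm":[82,53,55,2,57],"pbl":{"eny":47,"qw":75}}
After op 2 (remove /d): {"m":{"sat":60},"nm":[82,53,55,2,57],"pbl":{"eny":47,"qw":75}}
After op 3 (replace /pbl 6): {"m":{"sat":60},"nm":[82,53,55,2,57],"pbl":6}
After op 4 (add /nm/2 9): {"m":{"sat":60},"nm":[82,53,9,55,2,57],"pbl":6}
After op 5 (replace /nm/0 27): {"m":{"sat":60},"nm":[27,53,9,55,2,57],"pbl":6}
After op 6 (replace /pbl 68): {"m":{"sat":60},"nm":[27,53,9,55,2,57],"pbl":68}
After op 7 (replace /nm/3 83): {"m":{"sat":60},"nm":[27,53,9,83,2,57],"pbl":68}
After op 8 (replace /m/sat 80): {"m":{"sat":80},"nm":[27,53,9,83,2,57],"pbl":68}
After op 9 (replace /pbl 33): {"m":{"sat":80},"nm":[27,53,9,83,2,57],"pbl":33}
After op 10 (add /bb 8): {"bb":8,"m":{"sat":80},"nm":[27,53,9,83,2,57],"pbl":33}
After op 11 (replace /nm/5 93): {"bb":8,"m":{"sat":80},"nm":[27,53,9,83,2,93],"pbl":33}
After op 12 (remove /nm/2): {"bb":8,"m":{"sat":80},"nm":[27,53,83,2,93],"pbl":33}
Size at the root: 4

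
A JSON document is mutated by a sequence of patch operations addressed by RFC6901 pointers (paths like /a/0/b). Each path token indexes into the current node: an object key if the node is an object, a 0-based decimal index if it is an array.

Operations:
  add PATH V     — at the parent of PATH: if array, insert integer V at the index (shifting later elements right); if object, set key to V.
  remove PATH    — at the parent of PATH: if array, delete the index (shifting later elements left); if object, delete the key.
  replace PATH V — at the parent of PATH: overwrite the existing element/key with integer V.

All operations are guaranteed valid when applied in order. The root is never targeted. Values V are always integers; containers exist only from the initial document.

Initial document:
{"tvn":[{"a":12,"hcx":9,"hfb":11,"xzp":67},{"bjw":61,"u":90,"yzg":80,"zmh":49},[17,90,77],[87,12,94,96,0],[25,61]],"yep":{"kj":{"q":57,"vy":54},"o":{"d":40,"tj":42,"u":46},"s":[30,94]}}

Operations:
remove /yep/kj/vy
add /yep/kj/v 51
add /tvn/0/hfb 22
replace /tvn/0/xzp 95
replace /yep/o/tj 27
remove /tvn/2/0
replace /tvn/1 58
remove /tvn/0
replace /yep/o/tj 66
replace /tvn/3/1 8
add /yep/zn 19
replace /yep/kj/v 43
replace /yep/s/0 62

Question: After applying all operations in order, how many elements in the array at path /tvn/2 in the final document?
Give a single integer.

Answer: 5

Derivation:
After op 1 (remove /yep/kj/vy): {"tvn":[{"a":12,"hcx":9,"hfb":11,"xzp":67},{"bjw":61,"u":90,"yzg":80,"zmh":49},[17,90,77],[87,12,94,96,0],[25,61]],"yep":{"kj":{"q":57},"o":{"d":40,"tj":42,"u":46},"s":[30,94]}}
After op 2 (add /yep/kj/v 51): {"tvn":[{"a":12,"hcx":9,"hfb":11,"xzp":67},{"bjw":61,"u":90,"yzg":80,"zmh":49},[17,90,77],[87,12,94,96,0],[25,61]],"yep":{"kj":{"q":57,"v":51},"o":{"d":40,"tj":42,"u":46},"s":[30,94]}}
After op 3 (add /tvn/0/hfb 22): {"tvn":[{"a":12,"hcx":9,"hfb":22,"xzp":67},{"bjw":61,"u":90,"yzg":80,"zmh":49},[17,90,77],[87,12,94,96,0],[25,61]],"yep":{"kj":{"q":57,"v":51},"o":{"d":40,"tj":42,"u":46},"s":[30,94]}}
After op 4 (replace /tvn/0/xzp 95): {"tvn":[{"a":12,"hcx":9,"hfb":22,"xzp":95},{"bjw":61,"u":90,"yzg":80,"zmh":49},[17,90,77],[87,12,94,96,0],[25,61]],"yep":{"kj":{"q":57,"v":51},"o":{"d":40,"tj":42,"u":46},"s":[30,94]}}
After op 5 (replace /yep/o/tj 27): {"tvn":[{"a":12,"hcx":9,"hfb":22,"xzp":95},{"bjw":61,"u":90,"yzg":80,"zmh":49},[17,90,77],[87,12,94,96,0],[25,61]],"yep":{"kj":{"q":57,"v":51},"o":{"d":40,"tj":27,"u":46},"s":[30,94]}}
After op 6 (remove /tvn/2/0): {"tvn":[{"a":12,"hcx":9,"hfb":22,"xzp":95},{"bjw":61,"u":90,"yzg":80,"zmh":49},[90,77],[87,12,94,96,0],[25,61]],"yep":{"kj":{"q":57,"v":51},"o":{"d":40,"tj":27,"u":46},"s":[30,94]}}
After op 7 (replace /tvn/1 58): {"tvn":[{"a":12,"hcx":9,"hfb":22,"xzp":95},58,[90,77],[87,12,94,96,0],[25,61]],"yep":{"kj":{"q":57,"v":51},"o":{"d":40,"tj":27,"u":46},"s":[30,94]}}
After op 8 (remove /tvn/0): {"tvn":[58,[90,77],[87,12,94,96,0],[25,61]],"yep":{"kj":{"q":57,"v":51},"o":{"d":40,"tj":27,"u":46},"s":[30,94]}}
After op 9 (replace /yep/o/tj 66): {"tvn":[58,[90,77],[87,12,94,96,0],[25,61]],"yep":{"kj":{"q":57,"v":51},"o":{"d":40,"tj":66,"u":46},"s":[30,94]}}
After op 10 (replace /tvn/3/1 8): {"tvn":[58,[90,77],[87,12,94,96,0],[25,8]],"yep":{"kj":{"q":57,"v":51},"o":{"d":40,"tj":66,"u":46},"s":[30,94]}}
After op 11 (add /yep/zn 19): {"tvn":[58,[90,77],[87,12,94,96,0],[25,8]],"yep":{"kj":{"q":57,"v":51},"o":{"d":40,"tj":66,"u":46},"s":[30,94],"zn":19}}
After op 12 (replace /yep/kj/v 43): {"tvn":[58,[90,77],[87,12,94,96,0],[25,8]],"yep":{"kj":{"q":57,"v":43},"o":{"d":40,"tj":66,"u":46},"s":[30,94],"zn":19}}
After op 13 (replace /yep/s/0 62): {"tvn":[58,[90,77],[87,12,94,96,0],[25,8]],"yep":{"kj":{"q":57,"v":43},"o":{"d":40,"tj":66,"u":46},"s":[62,94],"zn":19}}
Size at path /tvn/2: 5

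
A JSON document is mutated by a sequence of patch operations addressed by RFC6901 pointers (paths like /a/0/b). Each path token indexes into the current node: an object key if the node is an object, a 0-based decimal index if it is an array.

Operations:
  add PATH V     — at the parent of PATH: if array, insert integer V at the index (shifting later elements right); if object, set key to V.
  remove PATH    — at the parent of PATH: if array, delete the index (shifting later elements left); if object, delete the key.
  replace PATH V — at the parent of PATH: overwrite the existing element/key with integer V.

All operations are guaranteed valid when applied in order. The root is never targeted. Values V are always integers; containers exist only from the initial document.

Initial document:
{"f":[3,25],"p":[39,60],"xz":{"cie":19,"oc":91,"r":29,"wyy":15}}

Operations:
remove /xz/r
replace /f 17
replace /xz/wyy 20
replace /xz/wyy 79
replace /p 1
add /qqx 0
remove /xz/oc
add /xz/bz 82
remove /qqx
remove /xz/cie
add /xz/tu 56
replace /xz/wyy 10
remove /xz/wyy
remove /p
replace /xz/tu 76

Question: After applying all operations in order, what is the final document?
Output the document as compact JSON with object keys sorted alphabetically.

After op 1 (remove /xz/r): {"f":[3,25],"p":[39,60],"xz":{"cie":19,"oc":91,"wyy":15}}
After op 2 (replace /f 17): {"f":17,"p":[39,60],"xz":{"cie":19,"oc":91,"wyy":15}}
After op 3 (replace /xz/wyy 20): {"f":17,"p":[39,60],"xz":{"cie":19,"oc":91,"wyy":20}}
After op 4 (replace /xz/wyy 79): {"f":17,"p":[39,60],"xz":{"cie":19,"oc":91,"wyy":79}}
After op 5 (replace /p 1): {"f":17,"p":1,"xz":{"cie":19,"oc":91,"wyy":79}}
After op 6 (add /qqx 0): {"f":17,"p":1,"qqx":0,"xz":{"cie":19,"oc":91,"wyy":79}}
After op 7 (remove /xz/oc): {"f":17,"p":1,"qqx":0,"xz":{"cie":19,"wyy":79}}
After op 8 (add /xz/bz 82): {"f":17,"p":1,"qqx":0,"xz":{"bz":82,"cie":19,"wyy":79}}
After op 9 (remove /qqx): {"f":17,"p":1,"xz":{"bz":82,"cie":19,"wyy":79}}
After op 10 (remove /xz/cie): {"f":17,"p":1,"xz":{"bz":82,"wyy":79}}
After op 11 (add /xz/tu 56): {"f":17,"p":1,"xz":{"bz":82,"tu":56,"wyy":79}}
After op 12 (replace /xz/wyy 10): {"f":17,"p":1,"xz":{"bz":82,"tu":56,"wyy":10}}
After op 13 (remove /xz/wyy): {"f":17,"p":1,"xz":{"bz":82,"tu":56}}
After op 14 (remove /p): {"f":17,"xz":{"bz":82,"tu":56}}
After op 15 (replace /xz/tu 76): {"f":17,"xz":{"bz":82,"tu":76}}

Answer: {"f":17,"xz":{"bz":82,"tu":76}}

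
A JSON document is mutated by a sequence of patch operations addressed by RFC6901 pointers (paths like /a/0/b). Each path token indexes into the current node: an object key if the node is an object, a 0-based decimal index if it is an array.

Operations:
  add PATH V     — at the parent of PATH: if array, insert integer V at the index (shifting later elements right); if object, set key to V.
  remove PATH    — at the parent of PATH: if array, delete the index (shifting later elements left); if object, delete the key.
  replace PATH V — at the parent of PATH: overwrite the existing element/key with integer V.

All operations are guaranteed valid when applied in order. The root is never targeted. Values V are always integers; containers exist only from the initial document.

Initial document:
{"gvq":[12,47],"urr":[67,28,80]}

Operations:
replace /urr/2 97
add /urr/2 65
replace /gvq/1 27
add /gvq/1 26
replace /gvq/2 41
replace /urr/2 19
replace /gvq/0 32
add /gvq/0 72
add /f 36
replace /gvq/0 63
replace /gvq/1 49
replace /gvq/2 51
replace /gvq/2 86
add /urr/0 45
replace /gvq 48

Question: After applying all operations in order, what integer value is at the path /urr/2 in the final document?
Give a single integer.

After op 1 (replace /urr/2 97): {"gvq":[12,47],"urr":[67,28,97]}
After op 2 (add /urr/2 65): {"gvq":[12,47],"urr":[67,28,65,97]}
After op 3 (replace /gvq/1 27): {"gvq":[12,27],"urr":[67,28,65,97]}
After op 4 (add /gvq/1 26): {"gvq":[12,26,27],"urr":[67,28,65,97]}
After op 5 (replace /gvq/2 41): {"gvq":[12,26,41],"urr":[67,28,65,97]}
After op 6 (replace /urr/2 19): {"gvq":[12,26,41],"urr":[67,28,19,97]}
After op 7 (replace /gvq/0 32): {"gvq":[32,26,41],"urr":[67,28,19,97]}
After op 8 (add /gvq/0 72): {"gvq":[72,32,26,41],"urr":[67,28,19,97]}
After op 9 (add /f 36): {"f":36,"gvq":[72,32,26,41],"urr":[67,28,19,97]}
After op 10 (replace /gvq/0 63): {"f":36,"gvq":[63,32,26,41],"urr":[67,28,19,97]}
After op 11 (replace /gvq/1 49): {"f":36,"gvq":[63,49,26,41],"urr":[67,28,19,97]}
After op 12 (replace /gvq/2 51): {"f":36,"gvq":[63,49,51,41],"urr":[67,28,19,97]}
After op 13 (replace /gvq/2 86): {"f":36,"gvq":[63,49,86,41],"urr":[67,28,19,97]}
After op 14 (add /urr/0 45): {"f":36,"gvq":[63,49,86,41],"urr":[45,67,28,19,97]}
After op 15 (replace /gvq 48): {"f":36,"gvq":48,"urr":[45,67,28,19,97]}
Value at /urr/2: 28

Answer: 28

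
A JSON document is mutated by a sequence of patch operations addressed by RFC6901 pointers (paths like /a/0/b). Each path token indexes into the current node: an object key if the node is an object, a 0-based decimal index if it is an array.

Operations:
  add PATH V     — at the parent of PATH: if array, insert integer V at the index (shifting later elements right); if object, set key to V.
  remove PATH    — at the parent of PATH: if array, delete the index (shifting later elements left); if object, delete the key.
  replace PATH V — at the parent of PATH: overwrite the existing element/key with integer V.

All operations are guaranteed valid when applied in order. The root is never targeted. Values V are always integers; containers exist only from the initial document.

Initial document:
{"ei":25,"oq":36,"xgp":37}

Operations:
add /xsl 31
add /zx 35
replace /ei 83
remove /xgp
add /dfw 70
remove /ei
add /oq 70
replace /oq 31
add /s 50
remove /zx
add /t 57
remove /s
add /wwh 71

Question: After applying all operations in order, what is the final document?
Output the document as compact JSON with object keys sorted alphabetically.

Answer: {"dfw":70,"oq":31,"t":57,"wwh":71,"xsl":31}

Derivation:
After op 1 (add /xsl 31): {"ei":25,"oq":36,"xgp":37,"xsl":31}
After op 2 (add /zx 35): {"ei":25,"oq":36,"xgp":37,"xsl":31,"zx":35}
After op 3 (replace /ei 83): {"ei":83,"oq":36,"xgp":37,"xsl":31,"zx":35}
After op 4 (remove /xgp): {"ei":83,"oq":36,"xsl":31,"zx":35}
After op 5 (add /dfw 70): {"dfw":70,"ei":83,"oq":36,"xsl":31,"zx":35}
After op 6 (remove /ei): {"dfw":70,"oq":36,"xsl":31,"zx":35}
After op 7 (add /oq 70): {"dfw":70,"oq":70,"xsl":31,"zx":35}
After op 8 (replace /oq 31): {"dfw":70,"oq":31,"xsl":31,"zx":35}
After op 9 (add /s 50): {"dfw":70,"oq":31,"s":50,"xsl":31,"zx":35}
After op 10 (remove /zx): {"dfw":70,"oq":31,"s":50,"xsl":31}
After op 11 (add /t 57): {"dfw":70,"oq":31,"s":50,"t":57,"xsl":31}
After op 12 (remove /s): {"dfw":70,"oq":31,"t":57,"xsl":31}
After op 13 (add /wwh 71): {"dfw":70,"oq":31,"t":57,"wwh":71,"xsl":31}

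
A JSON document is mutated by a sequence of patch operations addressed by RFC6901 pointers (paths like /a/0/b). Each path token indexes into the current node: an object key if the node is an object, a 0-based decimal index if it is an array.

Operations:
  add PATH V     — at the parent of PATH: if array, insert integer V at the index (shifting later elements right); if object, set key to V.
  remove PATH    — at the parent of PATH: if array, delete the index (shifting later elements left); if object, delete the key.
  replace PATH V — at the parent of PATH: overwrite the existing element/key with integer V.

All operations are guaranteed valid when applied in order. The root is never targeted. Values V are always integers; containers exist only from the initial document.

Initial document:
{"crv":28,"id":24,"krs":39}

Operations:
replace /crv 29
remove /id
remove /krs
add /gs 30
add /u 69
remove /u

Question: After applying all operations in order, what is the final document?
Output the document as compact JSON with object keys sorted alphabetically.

Answer: {"crv":29,"gs":30}

Derivation:
After op 1 (replace /crv 29): {"crv":29,"id":24,"krs":39}
After op 2 (remove /id): {"crv":29,"krs":39}
After op 3 (remove /krs): {"crv":29}
After op 4 (add /gs 30): {"crv":29,"gs":30}
After op 5 (add /u 69): {"crv":29,"gs":30,"u":69}
After op 6 (remove /u): {"crv":29,"gs":30}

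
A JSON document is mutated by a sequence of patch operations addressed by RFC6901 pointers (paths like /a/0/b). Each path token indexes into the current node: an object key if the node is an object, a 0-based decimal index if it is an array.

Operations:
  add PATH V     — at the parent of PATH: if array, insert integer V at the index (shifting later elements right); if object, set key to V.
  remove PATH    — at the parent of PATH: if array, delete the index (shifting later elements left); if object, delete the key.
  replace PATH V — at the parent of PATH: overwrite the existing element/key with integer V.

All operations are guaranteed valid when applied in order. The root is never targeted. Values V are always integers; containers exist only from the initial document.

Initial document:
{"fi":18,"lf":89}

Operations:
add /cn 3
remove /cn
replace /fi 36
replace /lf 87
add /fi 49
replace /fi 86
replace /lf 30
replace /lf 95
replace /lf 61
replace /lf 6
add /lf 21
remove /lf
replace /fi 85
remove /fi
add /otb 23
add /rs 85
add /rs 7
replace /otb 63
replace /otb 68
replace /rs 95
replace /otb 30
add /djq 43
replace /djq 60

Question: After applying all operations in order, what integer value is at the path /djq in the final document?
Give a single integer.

After op 1 (add /cn 3): {"cn":3,"fi":18,"lf":89}
After op 2 (remove /cn): {"fi":18,"lf":89}
After op 3 (replace /fi 36): {"fi":36,"lf":89}
After op 4 (replace /lf 87): {"fi":36,"lf":87}
After op 5 (add /fi 49): {"fi":49,"lf":87}
After op 6 (replace /fi 86): {"fi":86,"lf":87}
After op 7 (replace /lf 30): {"fi":86,"lf":30}
After op 8 (replace /lf 95): {"fi":86,"lf":95}
After op 9 (replace /lf 61): {"fi":86,"lf":61}
After op 10 (replace /lf 6): {"fi":86,"lf":6}
After op 11 (add /lf 21): {"fi":86,"lf":21}
After op 12 (remove /lf): {"fi":86}
After op 13 (replace /fi 85): {"fi":85}
After op 14 (remove /fi): {}
After op 15 (add /otb 23): {"otb":23}
After op 16 (add /rs 85): {"otb":23,"rs":85}
After op 17 (add /rs 7): {"otb":23,"rs":7}
After op 18 (replace /otb 63): {"otb":63,"rs":7}
After op 19 (replace /otb 68): {"otb":68,"rs":7}
After op 20 (replace /rs 95): {"otb":68,"rs":95}
After op 21 (replace /otb 30): {"otb":30,"rs":95}
After op 22 (add /djq 43): {"djq":43,"otb":30,"rs":95}
After op 23 (replace /djq 60): {"djq":60,"otb":30,"rs":95}
Value at /djq: 60

Answer: 60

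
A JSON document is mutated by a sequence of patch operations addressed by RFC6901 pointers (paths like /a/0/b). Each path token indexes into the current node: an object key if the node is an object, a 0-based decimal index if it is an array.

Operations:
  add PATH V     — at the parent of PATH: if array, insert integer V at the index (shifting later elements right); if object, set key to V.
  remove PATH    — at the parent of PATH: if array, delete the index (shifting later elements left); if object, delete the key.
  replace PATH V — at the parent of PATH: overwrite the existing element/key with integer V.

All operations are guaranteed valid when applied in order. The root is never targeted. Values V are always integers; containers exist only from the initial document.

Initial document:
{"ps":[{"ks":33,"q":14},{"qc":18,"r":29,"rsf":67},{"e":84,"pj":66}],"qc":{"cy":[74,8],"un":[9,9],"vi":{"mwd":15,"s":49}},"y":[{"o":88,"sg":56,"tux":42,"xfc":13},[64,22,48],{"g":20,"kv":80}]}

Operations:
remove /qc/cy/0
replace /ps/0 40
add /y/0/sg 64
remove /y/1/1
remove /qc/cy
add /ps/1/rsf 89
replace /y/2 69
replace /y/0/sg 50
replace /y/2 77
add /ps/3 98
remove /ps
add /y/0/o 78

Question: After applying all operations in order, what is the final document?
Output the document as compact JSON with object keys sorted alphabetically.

Answer: {"qc":{"un":[9,9],"vi":{"mwd":15,"s":49}},"y":[{"o":78,"sg":50,"tux":42,"xfc":13},[64,48],77]}

Derivation:
After op 1 (remove /qc/cy/0): {"ps":[{"ks":33,"q":14},{"qc":18,"r":29,"rsf":67},{"e":84,"pj":66}],"qc":{"cy":[8],"un":[9,9],"vi":{"mwd":15,"s":49}},"y":[{"o":88,"sg":56,"tux":42,"xfc":13},[64,22,48],{"g":20,"kv":80}]}
After op 2 (replace /ps/0 40): {"ps":[40,{"qc":18,"r":29,"rsf":67},{"e":84,"pj":66}],"qc":{"cy":[8],"un":[9,9],"vi":{"mwd":15,"s":49}},"y":[{"o":88,"sg":56,"tux":42,"xfc":13},[64,22,48],{"g":20,"kv":80}]}
After op 3 (add /y/0/sg 64): {"ps":[40,{"qc":18,"r":29,"rsf":67},{"e":84,"pj":66}],"qc":{"cy":[8],"un":[9,9],"vi":{"mwd":15,"s":49}},"y":[{"o":88,"sg":64,"tux":42,"xfc":13},[64,22,48],{"g":20,"kv":80}]}
After op 4 (remove /y/1/1): {"ps":[40,{"qc":18,"r":29,"rsf":67},{"e":84,"pj":66}],"qc":{"cy":[8],"un":[9,9],"vi":{"mwd":15,"s":49}},"y":[{"o":88,"sg":64,"tux":42,"xfc":13},[64,48],{"g":20,"kv":80}]}
After op 5 (remove /qc/cy): {"ps":[40,{"qc":18,"r":29,"rsf":67},{"e":84,"pj":66}],"qc":{"un":[9,9],"vi":{"mwd":15,"s":49}},"y":[{"o":88,"sg":64,"tux":42,"xfc":13},[64,48],{"g":20,"kv":80}]}
After op 6 (add /ps/1/rsf 89): {"ps":[40,{"qc":18,"r":29,"rsf":89},{"e":84,"pj":66}],"qc":{"un":[9,9],"vi":{"mwd":15,"s":49}},"y":[{"o":88,"sg":64,"tux":42,"xfc":13},[64,48],{"g":20,"kv":80}]}
After op 7 (replace /y/2 69): {"ps":[40,{"qc":18,"r":29,"rsf":89},{"e":84,"pj":66}],"qc":{"un":[9,9],"vi":{"mwd":15,"s":49}},"y":[{"o":88,"sg":64,"tux":42,"xfc":13},[64,48],69]}
After op 8 (replace /y/0/sg 50): {"ps":[40,{"qc":18,"r":29,"rsf":89},{"e":84,"pj":66}],"qc":{"un":[9,9],"vi":{"mwd":15,"s":49}},"y":[{"o":88,"sg":50,"tux":42,"xfc":13},[64,48],69]}
After op 9 (replace /y/2 77): {"ps":[40,{"qc":18,"r":29,"rsf":89},{"e":84,"pj":66}],"qc":{"un":[9,9],"vi":{"mwd":15,"s":49}},"y":[{"o":88,"sg":50,"tux":42,"xfc":13},[64,48],77]}
After op 10 (add /ps/3 98): {"ps":[40,{"qc":18,"r":29,"rsf":89},{"e":84,"pj":66},98],"qc":{"un":[9,9],"vi":{"mwd":15,"s":49}},"y":[{"o":88,"sg":50,"tux":42,"xfc":13},[64,48],77]}
After op 11 (remove /ps): {"qc":{"un":[9,9],"vi":{"mwd":15,"s":49}},"y":[{"o":88,"sg":50,"tux":42,"xfc":13},[64,48],77]}
After op 12 (add /y/0/o 78): {"qc":{"un":[9,9],"vi":{"mwd":15,"s":49}},"y":[{"o":78,"sg":50,"tux":42,"xfc":13},[64,48],77]}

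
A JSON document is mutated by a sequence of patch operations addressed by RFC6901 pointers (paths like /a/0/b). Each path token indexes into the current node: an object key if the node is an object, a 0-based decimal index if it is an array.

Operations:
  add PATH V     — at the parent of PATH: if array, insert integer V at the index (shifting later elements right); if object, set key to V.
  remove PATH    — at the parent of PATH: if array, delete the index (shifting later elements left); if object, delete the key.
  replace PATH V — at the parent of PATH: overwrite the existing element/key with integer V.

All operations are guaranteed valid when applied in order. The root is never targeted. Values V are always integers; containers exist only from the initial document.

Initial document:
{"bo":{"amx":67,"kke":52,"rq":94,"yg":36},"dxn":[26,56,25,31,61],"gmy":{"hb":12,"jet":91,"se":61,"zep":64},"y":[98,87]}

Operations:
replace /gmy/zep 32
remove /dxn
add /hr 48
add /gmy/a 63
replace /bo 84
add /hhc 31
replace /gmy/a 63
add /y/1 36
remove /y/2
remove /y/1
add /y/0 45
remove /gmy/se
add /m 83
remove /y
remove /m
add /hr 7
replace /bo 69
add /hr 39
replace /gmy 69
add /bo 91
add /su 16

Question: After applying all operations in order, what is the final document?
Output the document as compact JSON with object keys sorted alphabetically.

Answer: {"bo":91,"gmy":69,"hhc":31,"hr":39,"su":16}

Derivation:
After op 1 (replace /gmy/zep 32): {"bo":{"amx":67,"kke":52,"rq":94,"yg":36},"dxn":[26,56,25,31,61],"gmy":{"hb":12,"jet":91,"se":61,"zep":32},"y":[98,87]}
After op 2 (remove /dxn): {"bo":{"amx":67,"kke":52,"rq":94,"yg":36},"gmy":{"hb":12,"jet":91,"se":61,"zep":32},"y":[98,87]}
After op 3 (add /hr 48): {"bo":{"amx":67,"kke":52,"rq":94,"yg":36},"gmy":{"hb":12,"jet":91,"se":61,"zep":32},"hr":48,"y":[98,87]}
After op 4 (add /gmy/a 63): {"bo":{"amx":67,"kke":52,"rq":94,"yg":36},"gmy":{"a":63,"hb":12,"jet":91,"se":61,"zep":32},"hr":48,"y":[98,87]}
After op 5 (replace /bo 84): {"bo":84,"gmy":{"a":63,"hb":12,"jet":91,"se":61,"zep":32},"hr":48,"y":[98,87]}
After op 6 (add /hhc 31): {"bo":84,"gmy":{"a":63,"hb":12,"jet":91,"se":61,"zep":32},"hhc":31,"hr":48,"y":[98,87]}
After op 7 (replace /gmy/a 63): {"bo":84,"gmy":{"a":63,"hb":12,"jet":91,"se":61,"zep":32},"hhc":31,"hr":48,"y":[98,87]}
After op 8 (add /y/1 36): {"bo":84,"gmy":{"a":63,"hb":12,"jet":91,"se":61,"zep":32},"hhc":31,"hr":48,"y":[98,36,87]}
After op 9 (remove /y/2): {"bo":84,"gmy":{"a":63,"hb":12,"jet":91,"se":61,"zep":32},"hhc":31,"hr":48,"y":[98,36]}
After op 10 (remove /y/1): {"bo":84,"gmy":{"a":63,"hb":12,"jet":91,"se":61,"zep":32},"hhc":31,"hr":48,"y":[98]}
After op 11 (add /y/0 45): {"bo":84,"gmy":{"a":63,"hb":12,"jet":91,"se":61,"zep":32},"hhc":31,"hr":48,"y":[45,98]}
After op 12 (remove /gmy/se): {"bo":84,"gmy":{"a":63,"hb":12,"jet":91,"zep":32},"hhc":31,"hr":48,"y":[45,98]}
After op 13 (add /m 83): {"bo":84,"gmy":{"a":63,"hb":12,"jet":91,"zep":32},"hhc":31,"hr":48,"m":83,"y":[45,98]}
After op 14 (remove /y): {"bo":84,"gmy":{"a":63,"hb":12,"jet":91,"zep":32},"hhc":31,"hr":48,"m":83}
After op 15 (remove /m): {"bo":84,"gmy":{"a":63,"hb":12,"jet":91,"zep":32},"hhc":31,"hr":48}
After op 16 (add /hr 7): {"bo":84,"gmy":{"a":63,"hb":12,"jet":91,"zep":32},"hhc":31,"hr":7}
After op 17 (replace /bo 69): {"bo":69,"gmy":{"a":63,"hb":12,"jet":91,"zep":32},"hhc":31,"hr":7}
After op 18 (add /hr 39): {"bo":69,"gmy":{"a":63,"hb":12,"jet":91,"zep":32},"hhc":31,"hr":39}
After op 19 (replace /gmy 69): {"bo":69,"gmy":69,"hhc":31,"hr":39}
After op 20 (add /bo 91): {"bo":91,"gmy":69,"hhc":31,"hr":39}
After op 21 (add /su 16): {"bo":91,"gmy":69,"hhc":31,"hr":39,"su":16}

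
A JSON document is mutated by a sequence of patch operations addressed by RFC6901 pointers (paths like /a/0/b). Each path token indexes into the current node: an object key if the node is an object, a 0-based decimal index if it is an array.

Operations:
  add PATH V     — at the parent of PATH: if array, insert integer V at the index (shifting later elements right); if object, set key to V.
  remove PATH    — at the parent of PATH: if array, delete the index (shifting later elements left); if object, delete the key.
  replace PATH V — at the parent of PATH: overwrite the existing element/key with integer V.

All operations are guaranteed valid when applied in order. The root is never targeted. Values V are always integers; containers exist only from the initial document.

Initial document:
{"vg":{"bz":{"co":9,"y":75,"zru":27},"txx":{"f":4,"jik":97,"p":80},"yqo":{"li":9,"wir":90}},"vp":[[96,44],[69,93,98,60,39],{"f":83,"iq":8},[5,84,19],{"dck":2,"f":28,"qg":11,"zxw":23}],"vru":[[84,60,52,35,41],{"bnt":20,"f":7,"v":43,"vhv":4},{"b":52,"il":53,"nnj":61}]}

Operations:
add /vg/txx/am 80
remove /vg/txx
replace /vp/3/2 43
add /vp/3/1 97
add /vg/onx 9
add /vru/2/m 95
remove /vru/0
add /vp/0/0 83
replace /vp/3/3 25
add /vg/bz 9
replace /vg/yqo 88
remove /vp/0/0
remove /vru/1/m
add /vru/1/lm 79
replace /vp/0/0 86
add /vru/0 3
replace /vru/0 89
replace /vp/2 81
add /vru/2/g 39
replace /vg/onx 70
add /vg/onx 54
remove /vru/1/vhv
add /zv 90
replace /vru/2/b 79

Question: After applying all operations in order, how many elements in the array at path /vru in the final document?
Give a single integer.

After op 1 (add /vg/txx/am 80): {"vg":{"bz":{"co":9,"y":75,"zru":27},"txx":{"am":80,"f":4,"jik":97,"p":80},"yqo":{"li":9,"wir":90}},"vp":[[96,44],[69,93,98,60,39],{"f":83,"iq":8},[5,84,19],{"dck":2,"f":28,"qg":11,"zxw":23}],"vru":[[84,60,52,35,41],{"bnt":20,"f":7,"v":43,"vhv":4},{"b":52,"il":53,"nnj":61}]}
After op 2 (remove /vg/txx): {"vg":{"bz":{"co":9,"y":75,"zru":27},"yqo":{"li":9,"wir":90}},"vp":[[96,44],[69,93,98,60,39],{"f":83,"iq":8},[5,84,19],{"dck":2,"f":28,"qg":11,"zxw":23}],"vru":[[84,60,52,35,41],{"bnt":20,"f":7,"v":43,"vhv":4},{"b":52,"il":53,"nnj":61}]}
After op 3 (replace /vp/3/2 43): {"vg":{"bz":{"co":9,"y":75,"zru":27},"yqo":{"li":9,"wir":90}},"vp":[[96,44],[69,93,98,60,39],{"f":83,"iq":8},[5,84,43],{"dck":2,"f":28,"qg":11,"zxw":23}],"vru":[[84,60,52,35,41],{"bnt":20,"f":7,"v":43,"vhv":4},{"b":52,"il":53,"nnj":61}]}
After op 4 (add /vp/3/1 97): {"vg":{"bz":{"co":9,"y":75,"zru":27},"yqo":{"li":9,"wir":90}},"vp":[[96,44],[69,93,98,60,39],{"f":83,"iq":8},[5,97,84,43],{"dck":2,"f":28,"qg":11,"zxw":23}],"vru":[[84,60,52,35,41],{"bnt":20,"f":7,"v":43,"vhv":4},{"b":52,"il":53,"nnj":61}]}
After op 5 (add /vg/onx 9): {"vg":{"bz":{"co":9,"y":75,"zru":27},"onx":9,"yqo":{"li":9,"wir":90}},"vp":[[96,44],[69,93,98,60,39],{"f":83,"iq":8},[5,97,84,43],{"dck":2,"f":28,"qg":11,"zxw":23}],"vru":[[84,60,52,35,41],{"bnt":20,"f":7,"v":43,"vhv":4},{"b":52,"il":53,"nnj":61}]}
After op 6 (add /vru/2/m 95): {"vg":{"bz":{"co":9,"y":75,"zru":27},"onx":9,"yqo":{"li":9,"wir":90}},"vp":[[96,44],[69,93,98,60,39],{"f":83,"iq":8},[5,97,84,43],{"dck":2,"f":28,"qg":11,"zxw":23}],"vru":[[84,60,52,35,41],{"bnt":20,"f":7,"v":43,"vhv":4},{"b":52,"il":53,"m":95,"nnj":61}]}
After op 7 (remove /vru/0): {"vg":{"bz":{"co":9,"y":75,"zru":27},"onx":9,"yqo":{"li":9,"wir":90}},"vp":[[96,44],[69,93,98,60,39],{"f":83,"iq":8},[5,97,84,43],{"dck":2,"f":28,"qg":11,"zxw":23}],"vru":[{"bnt":20,"f":7,"v":43,"vhv":4},{"b":52,"il":53,"m":95,"nnj":61}]}
After op 8 (add /vp/0/0 83): {"vg":{"bz":{"co":9,"y":75,"zru":27},"onx":9,"yqo":{"li":9,"wir":90}},"vp":[[83,96,44],[69,93,98,60,39],{"f":83,"iq":8},[5,97,84,43],{"dck":2,"f":28,"qg":11,"zxw":23}],"vru":[{"bnt":20,"f":7,"v":43,"vhv":4},{"b":52,"il":53,"m":95,"nnj":61}]}
After op 9 (replace /vp/3/3 25): {"vg":{"bz":{"co":9,"y":75,"zru":27},"onx":9,"yqo":{"li":9,"wir":90}},"vp":[[83,96,44],[69,93,98,60,39],{"f":83,"iq":8},[5,97,84,25],{"dck":2,"f":28,"qg":11,"zxw":23}],"vru":[{"bnt":20,"f":7,"v":43,"vhv":4},{"b":52,"il":53,"m":95,"nnj":61}]}
After op 10 (add /vg/bz 9): {"vg":{"bz":9,"onx":9,"yqo":{"li":9,"wir":90}},"vp":[[83,96,44],[69,93,98,60,39],{"f":83,"iq":8},[5,97,84,25],{"dck":2,"f":28,"qg":11,"zxw":23}],"vru":[{"bnt":20,"f":7,"v":43,"vhv":4},{"b":52,"il":53,"m":95,"nnj":61}]}
After op 11 (replace /vg/yqo 88): {"vg":{"bz":9,"onx":9,"yqo":88},"vp":[[83,96,44],[69,93,98,60,39],{"f":83,"iq":8},[5,97,84,25],{"dck":2,"f":28,"qg":11,"zxw":23}],"vru":[{"bnt":20,"f":7,"v":43,"vhv":4},{"b":52,"il":53,"m":95,"nnj":61}]}
After op 12 (remove /vp/0/0): {"vg":{"bz":9,"onx":9,"yqo":88},"vp":[[96,44],[69,93,98,60,39],{"f":83,"iq":8},[5,97,84,25],{"dck":2,"f":28,"qg":11,"zxw":23}],"vru":[{"bnt":20,"f":7,"v":43,"vhv":4},{"b":52,"il":53,"m":95,"nnj":61}]}
After op 13 (remove /vru/1/m): {"vg":{"bz":9,"onx":9,"yqo":88},"vp":[[96,44],[69,93,98,60,39],{"f":83,"iq":8},[5,97,84,25],{"dck":2,"f":28,"qg":11,"zxw":23}],"vru":[{"bnt":20,"f":7,"v":43,"vhv":4},{"b":52,"il":53,"nnj":61}]}
After op 14 (add /vru/1/lm 79): {"vg":{"bz":9,"onx":9,"yqo":88},"vp":[[96,44],[69,93,98,60,39],{"f":83,"iq":8},[5,97,84,25],{"dck":2,"f":28,"qg":11,"zxw":23}],"vru":[{"bnt":20,"f":7,"v":43,"vhv":4},{"b":52,"il":53,"lm":79,"nnj":61}]}
After op 15 (replace /vp/0/0 86): {"vg":{"bz":9,"onx":9,"yqo":88},"vp":[[86,44],[69,93,98,60,39],{"f":83,"iq":8},[5,97,84,25],{"dck":2,"f":28,"qg":11,"zxw":23}],"vru":[{"bnt":20,"f":7,"v":43,"vhv":4},{"b":52,"il":53,"lm":79,"nnj":61}]}
After op 16 (add /vru/0 3): {"vg":{"bz":9,"onx":9,"yqo":88},"vp":[[86,44],[69,93,98,60,39],{"f":83,"iq":8},[5,97,84,25],{"dck":2,"f":28,"qg":11,"zxw":23}],"vru":[3,{"bnt":20,"f":7,"v":43,"vhv":4},{"b":52,"il":53,"lm":79,"nnj":61}]}
After op 17 (replace /vru/0 89): {"vg":{"bz":9,"onx":9,"yqo":88},"vp":[[86,44],[69,93,98,60,39],{"f":83,"iq":8},[5,97,84,25],{"dck":2,"f":28,"qg":11,"zxw":23}],"vru":[89,{"bnt":20,"f":7,"v":43,"vhv":4},{"b":52,"il":53,"lm":79,"nnj":61}]}
After op 18 (replace /vp/2 81): {"vg":{"bz":9,"onx":9,"yqo":88},"vp":[[86,44],[69,93,98,60,39],81,[5,97,84,25],{"dck":2,"f":28,"qg":11,"zxw":23}],"vru":[89,{"bnt":20,"f":7,"v":43,"vhv":4},{"b":52,"il":53,"lm":79,"nnj":61}]}
After op 19 (add /vru/2/g 39): {"vg":{"bz":9,"onx":9,"yqo":88},"vp":[[86,44],[69,93,98,60,39],81,[5,97,84,25],{"dck":2,"f":28,"qg":11,"zxw":23}],"vru":[89,{"bnt":20,"f":7,"v":43,"vhv":4},{"b":52,"g":39,"il":53,"lm":79,"nnj":61}]}
After op 20 (replace /vg/onx 70): {"vg":{"bz":9,"onx":70,"yqo":88},"vp":[[86,44],[69,93,98,60,39],81,[5,97,84,25],{"dck":2,"f":28,"qg":11,"zxw":23}],"vru":[89,{"bnt":20,"f":7,"v":43,"vhv":4},{"b":52,"g":39,"il":53,"lm":79,"nnj":61}]}
After op 21 (add /vg/onx 54): {"vg":{"bz":9,"onx":54,"yqo":88},"vp":[[86,44],[69,93,98,60,39],81,[5,97,84,25],{"dck":2,"f":28,"qg":11,"zxw":23}],"vru":[89,{"bnt":20,"f":7,"v":43,"vhv":4},{"b":52,"g":39,"il":53,"lm":79,"nnj":61}]}
After op 22 (remove /vru/1/vhv): {"vg":{"bz":9,"onx":54,"yqo":88},"vp":[[86,44],[69,93,98,60,39],81,[5,97,84,25],{"dck":2,"f":28,"qg":11,"zxw":23}],"vru":[89,{"bnt":20,"f":7,"v":43},{"b":52,"g":39,"il":53,"lm":79,"nnj":61}]}
After op 23 (add /zv 90): {"vg":{"bz":9,"onx":54,"yqo":88},"vp":[[86,44],[69,93,98,60,39],81,[5,97,84,25],{"dck":2,"f":28,"qg":11,"zxw":23}],"vru":[89,{"bnt":20,"f":7,"v":43},{"b":52,"g":39,"il":53,"lm":79,"nnj":61}],"zv":90}
After op 24 (replace /vru/2/b 79): {"vg":{"bz":9,"onx":54,"yqo":88},"vp":[[86,44],[69,93,98,60,39],81,[5,97,84,25],{"dck":2,"f":28,"qg":11,"zxw":23}],"vru":[89,{"bnt":20,"f":7,"v":43},{"b":79,"g":39,"il":53,"lm":79,"nnj":61}],"zv":90}
Size at path /vru: 3

Answer: 3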